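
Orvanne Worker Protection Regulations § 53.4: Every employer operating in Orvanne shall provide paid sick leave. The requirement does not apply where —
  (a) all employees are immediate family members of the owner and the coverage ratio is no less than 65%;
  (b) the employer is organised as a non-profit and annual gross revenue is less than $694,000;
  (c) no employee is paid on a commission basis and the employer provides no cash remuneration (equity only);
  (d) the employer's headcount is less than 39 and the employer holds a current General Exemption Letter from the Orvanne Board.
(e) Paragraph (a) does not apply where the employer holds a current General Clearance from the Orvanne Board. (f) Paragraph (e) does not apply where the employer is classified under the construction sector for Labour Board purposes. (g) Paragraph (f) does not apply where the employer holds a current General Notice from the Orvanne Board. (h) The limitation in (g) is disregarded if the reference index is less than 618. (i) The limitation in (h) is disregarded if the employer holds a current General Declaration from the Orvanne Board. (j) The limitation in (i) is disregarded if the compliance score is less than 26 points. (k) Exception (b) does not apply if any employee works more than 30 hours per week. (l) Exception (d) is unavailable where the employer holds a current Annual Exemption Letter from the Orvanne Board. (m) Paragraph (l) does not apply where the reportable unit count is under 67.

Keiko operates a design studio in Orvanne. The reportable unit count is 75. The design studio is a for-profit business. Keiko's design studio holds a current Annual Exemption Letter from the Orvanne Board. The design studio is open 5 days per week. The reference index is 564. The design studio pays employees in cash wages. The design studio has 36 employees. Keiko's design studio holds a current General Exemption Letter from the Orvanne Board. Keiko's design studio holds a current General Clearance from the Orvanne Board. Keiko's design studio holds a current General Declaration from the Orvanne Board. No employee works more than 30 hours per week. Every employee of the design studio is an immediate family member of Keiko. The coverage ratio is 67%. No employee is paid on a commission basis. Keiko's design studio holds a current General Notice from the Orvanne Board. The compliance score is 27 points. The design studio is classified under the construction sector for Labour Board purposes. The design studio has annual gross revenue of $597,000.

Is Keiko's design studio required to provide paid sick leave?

Exception (a) is satisfied on its face — every employee is an immediate family member; the coverage ratio is 67%, meeting the 65% threshold. Turning to paragraphs (e)–(j): (e) operates against (a): a current General Clearance is held. (f) applies (the design studio is classified under the construction sector), but yields to (g): (g) operates against (f): a current General Notice is held. (h) would limit (g) — the reference index is 564, less than the 618 limit — but (i) sets (h) aside: (i) operates against (h): a current General Declaration is held. (j) is not engaged (the compliance score is 27 points, not less than 26 points), so (i) stands. (a) is therefore removed.
Exception (b) fails — the employer is for-profit.
Exception (c) does not apply: employees are paid cash wages.
Exception (d)'s conditions are all satisfied: the employer's headcount is 36, less than the 39 limit; a current General Exemption Letter is held. However, paragraphs (l)–(m) must be considered: (l) operates against (d): a current Annual Exemption Letter is held. (m) does not operate here (the reportable unit count is 75, not under 67), so (l) stands. (d) is therefore removed.
None of the exceptions is available; § 53.4 applies in full.

Yes — Keiko's design studio must provide paid sick leave.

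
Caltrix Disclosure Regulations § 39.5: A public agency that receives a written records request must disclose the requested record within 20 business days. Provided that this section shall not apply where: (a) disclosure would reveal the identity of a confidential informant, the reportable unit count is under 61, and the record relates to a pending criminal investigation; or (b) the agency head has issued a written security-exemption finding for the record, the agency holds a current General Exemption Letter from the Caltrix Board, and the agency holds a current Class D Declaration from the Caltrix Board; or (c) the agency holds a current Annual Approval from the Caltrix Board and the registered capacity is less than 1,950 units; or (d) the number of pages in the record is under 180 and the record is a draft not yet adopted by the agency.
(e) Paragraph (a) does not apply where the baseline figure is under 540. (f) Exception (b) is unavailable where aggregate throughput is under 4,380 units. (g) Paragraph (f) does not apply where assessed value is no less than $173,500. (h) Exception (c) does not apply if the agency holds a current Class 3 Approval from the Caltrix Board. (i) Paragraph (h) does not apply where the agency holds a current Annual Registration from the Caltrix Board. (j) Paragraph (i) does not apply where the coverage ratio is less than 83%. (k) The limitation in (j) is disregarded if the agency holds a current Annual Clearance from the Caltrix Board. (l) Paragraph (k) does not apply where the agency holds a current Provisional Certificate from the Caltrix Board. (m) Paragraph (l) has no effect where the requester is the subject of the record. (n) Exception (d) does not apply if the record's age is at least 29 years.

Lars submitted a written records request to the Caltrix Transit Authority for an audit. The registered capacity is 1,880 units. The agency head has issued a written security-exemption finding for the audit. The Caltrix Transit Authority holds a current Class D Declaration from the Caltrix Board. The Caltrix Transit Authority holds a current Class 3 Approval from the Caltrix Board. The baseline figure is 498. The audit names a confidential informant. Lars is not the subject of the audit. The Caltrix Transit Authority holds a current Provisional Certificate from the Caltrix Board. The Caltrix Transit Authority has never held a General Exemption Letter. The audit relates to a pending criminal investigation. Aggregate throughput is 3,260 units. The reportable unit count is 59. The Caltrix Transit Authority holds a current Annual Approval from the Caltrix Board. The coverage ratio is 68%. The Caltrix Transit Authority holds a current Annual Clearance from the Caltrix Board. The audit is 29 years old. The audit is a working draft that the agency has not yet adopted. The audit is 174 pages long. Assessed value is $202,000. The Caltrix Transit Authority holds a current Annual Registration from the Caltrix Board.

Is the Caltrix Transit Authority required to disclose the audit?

Exception (a)'s conditions are all satisfied: the audit names a confidential informant; the reportable unit count is 59, under the 61 limit; the audit relates to a pending investigation. However, paragraph (e) must be considered: (e) operates against (a): the baseline figure is 498, under the 540 limit. So (a) is unavailable.
Exception (b) requires that the agency holds a current General Exemption Letter from the Caltrix Board; but no current General Exemption Letter is held, so (b) is unavailable.
Exception (c): a current Annual Approval is held; the registered capacity is 1,880 units, less than the 1,950 units limit — every condition holds. Turning to paragraphs (h)–(m): (h) operates against (c): a current Class 3 Approval is held. (i) would limit (h) — a current Annual Registration is held — but (j) sets (i) aside: (j) operates against (i): the coverage ratio is 68%, less than the 83% limit. (k) is engaged (a current Annual Clearance is held), but is set aside by (l): (l) is engaged — a current Provisional Certificate is held. (m), which would lift (l), is not triggered — Lars is not the subject of the audit. So (c) is unavailable.
Exception (d): the number of pages in the record is 174, under the 180 limit; the audit is an unadopted draft — every condition holds. Turning to paragraph (n): (n) operates against (d): the record's age is 29 years, meeting the 29 years threshold. (d) is therefore removed.
Every exception is unavailable, so the rule governs.

Yes — the Caltrix Transit Authority must disclose the audit.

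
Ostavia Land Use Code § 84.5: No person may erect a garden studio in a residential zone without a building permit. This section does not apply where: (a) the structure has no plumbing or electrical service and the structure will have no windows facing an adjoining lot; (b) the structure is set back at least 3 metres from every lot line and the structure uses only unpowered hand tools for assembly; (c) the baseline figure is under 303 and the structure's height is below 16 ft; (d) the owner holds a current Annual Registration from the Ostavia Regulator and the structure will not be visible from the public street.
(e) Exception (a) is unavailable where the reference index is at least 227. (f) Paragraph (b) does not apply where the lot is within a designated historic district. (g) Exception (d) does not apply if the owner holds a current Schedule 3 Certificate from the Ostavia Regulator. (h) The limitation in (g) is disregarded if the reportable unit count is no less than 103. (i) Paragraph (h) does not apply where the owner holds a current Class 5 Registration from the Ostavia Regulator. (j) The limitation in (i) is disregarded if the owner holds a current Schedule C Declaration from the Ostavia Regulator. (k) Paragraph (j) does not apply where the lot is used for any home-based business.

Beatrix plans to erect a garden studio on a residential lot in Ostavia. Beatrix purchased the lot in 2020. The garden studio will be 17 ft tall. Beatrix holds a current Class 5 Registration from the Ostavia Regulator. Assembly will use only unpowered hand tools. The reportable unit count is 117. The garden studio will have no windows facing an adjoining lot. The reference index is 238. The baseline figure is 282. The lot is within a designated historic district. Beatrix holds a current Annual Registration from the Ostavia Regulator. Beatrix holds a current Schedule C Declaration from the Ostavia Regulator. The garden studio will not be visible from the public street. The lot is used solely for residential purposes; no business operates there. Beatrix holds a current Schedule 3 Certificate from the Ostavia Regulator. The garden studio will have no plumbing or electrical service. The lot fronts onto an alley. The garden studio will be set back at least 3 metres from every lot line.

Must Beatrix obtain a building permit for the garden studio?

No — exception (d) applies; Beatrix does not need a building permit.

All of (a)'s requirements are met (there is no plumbing or electrical service; no windows face an adjoining lot). Turning to paragraph (e): (e) operates against (a): the reference index is 238, meeting the 227 threshold. (a) is therefore removed.
All of (b)'s requirements are met (the setback is at least 3 m on every side; assembly uses only hand tools). But applying paragraph (f): (f) operates against (b): the lot is in a historic district. Exception (b) does not apply.
Exception (c) requires that the structure's height is below 16 ft; but the structure's height is 17 ft, not below 16 ft, so (c) is unavailable.
Exception (d)'s conditions are all satisfied: a current Annual Registration is held; the structure will not be visible from the street. Considering the limiting provisions: (g) would limit (d) — a current Schedule 3 Certificate is held — but (h) sets (g) aside: (h) operates against (g): the reportable unit count is 117, meeting the 103 threshold. (i) would limit (h) — a current Class 5 Registration is held — but (j) sets (i) aside: (j) operates against (i): a current Schedule C Declaration is held. (k) is inapplicable (the lot is solely residential), so (j) stands. Exception (d) stands.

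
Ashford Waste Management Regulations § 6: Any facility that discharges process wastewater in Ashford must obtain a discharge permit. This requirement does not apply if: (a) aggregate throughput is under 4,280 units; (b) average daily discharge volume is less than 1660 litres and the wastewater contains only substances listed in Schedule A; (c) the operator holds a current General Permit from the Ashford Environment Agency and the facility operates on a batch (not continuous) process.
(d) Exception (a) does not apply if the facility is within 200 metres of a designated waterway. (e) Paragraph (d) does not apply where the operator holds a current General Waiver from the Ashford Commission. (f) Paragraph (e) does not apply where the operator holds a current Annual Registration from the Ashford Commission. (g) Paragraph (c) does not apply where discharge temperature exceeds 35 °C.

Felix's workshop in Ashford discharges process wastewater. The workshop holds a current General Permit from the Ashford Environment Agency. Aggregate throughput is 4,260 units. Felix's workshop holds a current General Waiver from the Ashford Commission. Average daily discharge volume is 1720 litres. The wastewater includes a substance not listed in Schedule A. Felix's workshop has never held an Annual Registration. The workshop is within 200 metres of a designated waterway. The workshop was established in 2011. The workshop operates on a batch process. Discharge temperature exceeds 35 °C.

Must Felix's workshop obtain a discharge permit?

All of (a)'s requirements are met (aggregate throughput is 4,260 units, under the 4,280 units limit). As to paragraphs (d)–(f): (d) is triggered (the workshop is within 200 m of a designated waterway), but is itself disapplied by (e): (e) operates against (d): a current General Waiver is held. (f), which would lift (e), is not triggered — there is no Annual Registration in force. (a) remains available.
Exception (b) does not apply: average daily discharge volume is 1720 litres, not less than 1660 litres.
All of (c)'s requirements are met (a current General Permit is held; the facility operates on a batch process). However, paragraph (g) must be considered: (g) is triggered — discharge temperature exceeds 35 °C. So (c) is unavailable.

No — exception (a) applies; Felix's workshop is not required to obtain a discharge permit.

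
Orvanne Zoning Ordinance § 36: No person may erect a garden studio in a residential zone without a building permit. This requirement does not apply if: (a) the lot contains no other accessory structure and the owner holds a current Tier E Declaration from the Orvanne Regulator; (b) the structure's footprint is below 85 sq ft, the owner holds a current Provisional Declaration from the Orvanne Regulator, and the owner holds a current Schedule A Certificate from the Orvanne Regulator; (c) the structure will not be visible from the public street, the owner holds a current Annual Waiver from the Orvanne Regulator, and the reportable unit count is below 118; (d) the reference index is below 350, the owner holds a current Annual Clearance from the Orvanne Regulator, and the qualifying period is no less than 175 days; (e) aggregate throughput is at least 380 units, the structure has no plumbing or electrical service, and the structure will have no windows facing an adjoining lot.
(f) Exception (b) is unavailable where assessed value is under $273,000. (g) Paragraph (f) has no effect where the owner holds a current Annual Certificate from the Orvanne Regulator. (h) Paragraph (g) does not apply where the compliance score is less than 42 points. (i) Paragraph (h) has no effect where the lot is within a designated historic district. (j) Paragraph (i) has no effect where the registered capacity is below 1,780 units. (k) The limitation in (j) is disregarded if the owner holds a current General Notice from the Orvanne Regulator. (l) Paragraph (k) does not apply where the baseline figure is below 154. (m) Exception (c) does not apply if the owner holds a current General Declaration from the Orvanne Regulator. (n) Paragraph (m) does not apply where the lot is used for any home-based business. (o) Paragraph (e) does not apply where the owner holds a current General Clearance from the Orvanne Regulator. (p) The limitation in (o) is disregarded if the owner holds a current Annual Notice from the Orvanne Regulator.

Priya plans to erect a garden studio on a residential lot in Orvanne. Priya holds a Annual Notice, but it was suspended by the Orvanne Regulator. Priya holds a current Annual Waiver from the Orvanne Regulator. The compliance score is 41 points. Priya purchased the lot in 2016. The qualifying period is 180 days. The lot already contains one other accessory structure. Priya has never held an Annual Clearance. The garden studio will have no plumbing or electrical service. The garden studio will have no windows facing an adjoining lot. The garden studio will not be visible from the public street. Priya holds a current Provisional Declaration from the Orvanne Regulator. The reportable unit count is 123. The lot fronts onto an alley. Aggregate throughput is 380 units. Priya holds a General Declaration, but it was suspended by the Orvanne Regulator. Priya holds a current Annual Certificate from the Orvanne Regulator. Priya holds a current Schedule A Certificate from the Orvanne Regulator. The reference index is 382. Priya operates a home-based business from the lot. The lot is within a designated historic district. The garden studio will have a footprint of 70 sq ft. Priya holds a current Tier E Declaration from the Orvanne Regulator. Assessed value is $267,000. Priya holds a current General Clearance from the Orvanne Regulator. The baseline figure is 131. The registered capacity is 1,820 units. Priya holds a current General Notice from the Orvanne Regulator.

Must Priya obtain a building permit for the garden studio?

No — exception (b) applies; Priya does not need a building permit.

Exception (a) does not apply: the lot already has another accessory structure.
Exception (b)'s conditions are all satisfied: the structure's footprint is 70 sq ft, below the 85 sq ft limit; a current Provisional Declaration is held; a current Schedule A Certificate is held. As to paragraphs (f)–(l): (f) is engaged (assessed value is $267,000, under the $273,000 limit), but yields to (g): (g) operates against (f): a current Annual Certificate is held. (h) would limit (g) — the compliance score is 41 points, less than the 42 points limit — but (i) sets (h) aside: (i) operates against (h): the lot is in a historic district. (j) does not operate here (the registered capacity is 1,820 units, not below 1,780 units), so (i) stands. Exception (b) stands.
Exception (c) fails — the reportable unit count is 123, not below 118.
Exception (d) requires that the reference index is below 350; but the reference index is 382, not below 350, so (d) is unavailable.
Exception (e)'s conditions are all satisfied: aggregate throughput is 380 units, meeting the 380 units threshold; there is no plumbing or electrical service; no windows face an adjoining lot. Turning to paragraphs (o)–(p): (o) operates against (e): a current General Clearance is held. (p), which would lift (o), is not engaged — no current Annual Notice is held. Exception (e) does not apply.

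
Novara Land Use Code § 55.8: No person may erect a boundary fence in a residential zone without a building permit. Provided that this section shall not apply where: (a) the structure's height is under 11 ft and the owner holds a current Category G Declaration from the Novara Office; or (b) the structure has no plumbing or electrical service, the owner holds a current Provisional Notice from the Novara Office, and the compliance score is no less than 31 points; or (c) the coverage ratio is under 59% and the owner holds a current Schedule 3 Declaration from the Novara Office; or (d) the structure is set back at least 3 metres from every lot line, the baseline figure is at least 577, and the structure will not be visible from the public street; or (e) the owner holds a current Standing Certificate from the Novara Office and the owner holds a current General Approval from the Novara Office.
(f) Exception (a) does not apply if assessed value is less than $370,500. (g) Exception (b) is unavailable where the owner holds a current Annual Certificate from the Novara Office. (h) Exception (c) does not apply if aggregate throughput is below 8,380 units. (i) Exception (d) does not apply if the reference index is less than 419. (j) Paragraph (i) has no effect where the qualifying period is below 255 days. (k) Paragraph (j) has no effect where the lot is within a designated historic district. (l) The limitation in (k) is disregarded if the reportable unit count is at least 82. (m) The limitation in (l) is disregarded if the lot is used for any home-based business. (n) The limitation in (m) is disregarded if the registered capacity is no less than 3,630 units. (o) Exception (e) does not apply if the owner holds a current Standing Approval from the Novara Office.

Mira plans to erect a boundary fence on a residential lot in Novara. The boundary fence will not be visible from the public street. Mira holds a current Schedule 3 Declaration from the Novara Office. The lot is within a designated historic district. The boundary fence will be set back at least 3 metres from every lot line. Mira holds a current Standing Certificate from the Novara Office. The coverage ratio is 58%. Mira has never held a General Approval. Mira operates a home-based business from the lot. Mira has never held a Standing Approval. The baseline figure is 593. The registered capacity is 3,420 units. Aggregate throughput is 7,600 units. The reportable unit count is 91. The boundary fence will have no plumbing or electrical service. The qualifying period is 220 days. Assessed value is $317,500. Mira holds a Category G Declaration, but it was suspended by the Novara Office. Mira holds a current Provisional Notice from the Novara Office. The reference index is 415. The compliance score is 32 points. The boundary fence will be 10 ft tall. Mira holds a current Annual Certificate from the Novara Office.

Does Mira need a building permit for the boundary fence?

Exception (a) does not apply: no current Category G Declaration is held.
Exception (b): there is no plumbing or electrical service; a current Provisional Notice is held; the compliance score is 32 points, meeting the 31 points threshold — every condition holds. But applying paragraph (g): (g) operates against (b): a current Annual Certificate is held. (b) is therefore removed.
All of (c)'s requirements are met (the coverage ratio is 58%, under the 59% limit; a current Schedule 3 Declaration is held). However, paragraph (h) must be considered: (h) operates against (c): aggregate throughput is 7,600 units, below the 8,380 units limit. (c) is therefore removed.
Exception (d): the setback is at least 3 m on every side; the baseline figure is 593, meeting the 577 threshold; the structure will not be visible from the street — every condition holds. But: (i) applies — the reference index is 415, less than the 419 limit. (j) applies (the qualifying period is 220 days, below the 255 days limit), but is itself disapplied by (k): (k) operates against (j): the lot is in a historic district. (l) applies (the reportable unit count is 91, meeting the 82 threshold), but is displaced by (m): (m) operates against (l): a home-based business operates on the lot. (n), which would lift (m), is inapplicable — the registered capacity is 3,420 units, short of 3,630 units. So (d) is unavailable.
Exception (e) does not apply: there is no General Approval in force.
No exception applies. The general rule governs.

Yes — Mira must obtain a building permit.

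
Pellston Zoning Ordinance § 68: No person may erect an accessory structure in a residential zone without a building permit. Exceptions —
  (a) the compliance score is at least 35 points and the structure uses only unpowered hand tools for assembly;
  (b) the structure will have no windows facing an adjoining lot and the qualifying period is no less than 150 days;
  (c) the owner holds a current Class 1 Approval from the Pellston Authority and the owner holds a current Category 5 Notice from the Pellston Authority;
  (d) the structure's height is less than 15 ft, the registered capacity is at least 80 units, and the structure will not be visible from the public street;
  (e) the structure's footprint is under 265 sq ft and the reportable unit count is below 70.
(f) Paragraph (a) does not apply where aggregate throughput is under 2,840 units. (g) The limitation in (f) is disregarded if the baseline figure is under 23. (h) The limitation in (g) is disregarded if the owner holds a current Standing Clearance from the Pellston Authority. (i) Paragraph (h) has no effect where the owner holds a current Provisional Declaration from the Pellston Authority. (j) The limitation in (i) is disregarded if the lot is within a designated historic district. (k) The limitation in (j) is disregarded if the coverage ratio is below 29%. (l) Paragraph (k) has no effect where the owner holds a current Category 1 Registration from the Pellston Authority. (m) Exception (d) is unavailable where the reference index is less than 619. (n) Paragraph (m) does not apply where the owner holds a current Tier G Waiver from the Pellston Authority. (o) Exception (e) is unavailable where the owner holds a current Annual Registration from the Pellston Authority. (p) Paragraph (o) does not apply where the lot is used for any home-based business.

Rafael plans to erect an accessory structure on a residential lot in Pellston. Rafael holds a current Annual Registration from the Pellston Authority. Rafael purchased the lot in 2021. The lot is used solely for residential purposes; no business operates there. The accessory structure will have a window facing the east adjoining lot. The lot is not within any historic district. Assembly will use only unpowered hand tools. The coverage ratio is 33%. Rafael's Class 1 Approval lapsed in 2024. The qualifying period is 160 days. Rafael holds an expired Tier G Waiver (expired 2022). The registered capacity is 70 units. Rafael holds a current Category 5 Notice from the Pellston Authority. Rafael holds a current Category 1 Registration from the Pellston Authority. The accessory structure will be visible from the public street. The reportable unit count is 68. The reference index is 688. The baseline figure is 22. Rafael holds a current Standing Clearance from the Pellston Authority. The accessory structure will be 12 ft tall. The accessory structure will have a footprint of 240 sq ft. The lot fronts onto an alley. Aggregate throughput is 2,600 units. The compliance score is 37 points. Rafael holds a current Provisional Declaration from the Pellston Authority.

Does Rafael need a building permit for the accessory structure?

Exception (a) is satisfied on its face — the compliance score is 37 points, meeting the 35 points threshold; assembly uses only hand tools. As to paragraphs (f)–(l): (f) would limit (a) — aggregate throughput is 2,600 units, under the 2,840 units limit — but (g) sets (f) aside: (g) operates against (f): the baseline figure is 22, under the 23 limit. (h) applies (a current Standing Clearance is held), but is displaced by (i): (i) operates against (h): a current Provisional Declaration is held. (j), which would lift (i), is inapplicable — the lot is not in a historic district. So (a) applies.
Exception (b) does not apply: a window faces an adjoining lot.
Exception (c) does not apply: no current Class 1 Approval is held.
Exception (d) requires that the registered capacity is at least 80 units; but the registered capacity is 70 units, short of 80 units, so (d) is unavailable.
Exception (e)'s conditions are all satisfied: the structure's footprint is 240 sq ft, under the 265 sq ft limit; the reportable unit count is 68, below the 70 limit. But applying paragraphs (o)–(p): (o) applies — a current Annual Registration is held. (p) does not operate here (the lot is solely residential), so (o) stands. Exception (e) does not apply.

No — exception (a) applies; Rafael does not need a building permit.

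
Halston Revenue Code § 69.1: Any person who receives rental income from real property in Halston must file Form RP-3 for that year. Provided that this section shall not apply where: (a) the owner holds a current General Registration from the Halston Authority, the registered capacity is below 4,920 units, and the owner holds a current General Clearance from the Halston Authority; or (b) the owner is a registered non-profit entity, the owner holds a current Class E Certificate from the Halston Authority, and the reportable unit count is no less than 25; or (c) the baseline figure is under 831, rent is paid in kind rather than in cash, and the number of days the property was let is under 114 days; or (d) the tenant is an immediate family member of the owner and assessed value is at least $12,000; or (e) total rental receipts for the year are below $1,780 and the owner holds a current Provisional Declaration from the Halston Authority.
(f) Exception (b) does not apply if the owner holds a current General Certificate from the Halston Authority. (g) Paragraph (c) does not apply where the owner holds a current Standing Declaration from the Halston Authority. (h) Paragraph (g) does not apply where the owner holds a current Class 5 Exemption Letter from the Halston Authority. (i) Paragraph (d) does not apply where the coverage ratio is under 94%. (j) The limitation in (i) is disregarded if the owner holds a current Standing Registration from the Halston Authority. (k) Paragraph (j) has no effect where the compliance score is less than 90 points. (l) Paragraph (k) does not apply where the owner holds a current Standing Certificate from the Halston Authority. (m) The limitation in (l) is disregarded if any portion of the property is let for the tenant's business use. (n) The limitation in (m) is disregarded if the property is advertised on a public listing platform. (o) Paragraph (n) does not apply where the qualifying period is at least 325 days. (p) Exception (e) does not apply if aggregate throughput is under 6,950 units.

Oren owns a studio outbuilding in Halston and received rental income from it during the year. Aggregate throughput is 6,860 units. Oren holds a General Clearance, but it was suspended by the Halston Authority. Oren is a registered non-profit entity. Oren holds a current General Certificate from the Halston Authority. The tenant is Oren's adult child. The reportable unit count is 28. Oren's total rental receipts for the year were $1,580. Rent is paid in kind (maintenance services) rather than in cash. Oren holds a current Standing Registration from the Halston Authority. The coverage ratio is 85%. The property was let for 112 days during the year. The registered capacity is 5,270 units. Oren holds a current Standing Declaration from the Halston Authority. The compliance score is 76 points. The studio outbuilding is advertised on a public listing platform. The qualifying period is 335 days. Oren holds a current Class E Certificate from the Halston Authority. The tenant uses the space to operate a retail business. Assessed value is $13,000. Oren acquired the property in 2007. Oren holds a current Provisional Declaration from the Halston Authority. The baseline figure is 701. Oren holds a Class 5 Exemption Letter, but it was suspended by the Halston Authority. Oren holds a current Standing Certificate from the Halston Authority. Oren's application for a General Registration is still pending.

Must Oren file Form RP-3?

Yes — Oren must file Form RP-3.

Exception (a) requires that the owner holds a current General Registration from the Halston Authority; but the General Registration is not current, so (a) is unavailable.
Exception (b): Oren is a registered non-profit; a current Class E Certificate is held; the reportable unit count is 28, meeting the 25 threshold — every condition holds. Turning to paragraph (f): (f) operates against (b): a current General Certificate is held. (b) is therefore removed.
All of (c)'s requirements are met (the baseline figure is 701, under the 831 limit; rent is paid in kind; the number of days the property was let is 112 days, under the 114 days limit). However, paragraphs (g)–(h) must be considered: (g) is triggered — a current Standing Declaration is held. (h) is inapplicable (there is no Class 5 Exemption Letter in force), so (g) stands. (c) is therefore removed.
Exception (d) is satisfied on its face — the tenant is an immediate family member; assessed value is $13,000, meeting the $12,000 threshold. Turning to paragraphs (i)–(o): (i) applies — the coverage ratio is 85%, under the 94% limit. (j) is triggered (a current Standing Registration is held), but is set aside by (k): (k) operates — the compliance score is 76 points, less than the 90 points limit. (l) applies (a current Standing Certificate is held), but is displaced by (m): (m) is engaged — the space is let for business use. (n) would limit (m) — the property is publicly advertised — but (o) sets (n) aside: (o) operates against (n): the qualifying period is 335 days, meeting the 325 days threshold. (d) is therefore removed.
All of (e)'s requirements are met (total rental receipts for the year are $1,580, below the $1,780 limit; a current Provisional Declaration is held). Turning to paragraph (p): (p) is triggered — aggregate throughput is 6,860 units, under the 6,950 units limit. (e) is therefore removed.
No exception is made out. Oren falls within the general rule.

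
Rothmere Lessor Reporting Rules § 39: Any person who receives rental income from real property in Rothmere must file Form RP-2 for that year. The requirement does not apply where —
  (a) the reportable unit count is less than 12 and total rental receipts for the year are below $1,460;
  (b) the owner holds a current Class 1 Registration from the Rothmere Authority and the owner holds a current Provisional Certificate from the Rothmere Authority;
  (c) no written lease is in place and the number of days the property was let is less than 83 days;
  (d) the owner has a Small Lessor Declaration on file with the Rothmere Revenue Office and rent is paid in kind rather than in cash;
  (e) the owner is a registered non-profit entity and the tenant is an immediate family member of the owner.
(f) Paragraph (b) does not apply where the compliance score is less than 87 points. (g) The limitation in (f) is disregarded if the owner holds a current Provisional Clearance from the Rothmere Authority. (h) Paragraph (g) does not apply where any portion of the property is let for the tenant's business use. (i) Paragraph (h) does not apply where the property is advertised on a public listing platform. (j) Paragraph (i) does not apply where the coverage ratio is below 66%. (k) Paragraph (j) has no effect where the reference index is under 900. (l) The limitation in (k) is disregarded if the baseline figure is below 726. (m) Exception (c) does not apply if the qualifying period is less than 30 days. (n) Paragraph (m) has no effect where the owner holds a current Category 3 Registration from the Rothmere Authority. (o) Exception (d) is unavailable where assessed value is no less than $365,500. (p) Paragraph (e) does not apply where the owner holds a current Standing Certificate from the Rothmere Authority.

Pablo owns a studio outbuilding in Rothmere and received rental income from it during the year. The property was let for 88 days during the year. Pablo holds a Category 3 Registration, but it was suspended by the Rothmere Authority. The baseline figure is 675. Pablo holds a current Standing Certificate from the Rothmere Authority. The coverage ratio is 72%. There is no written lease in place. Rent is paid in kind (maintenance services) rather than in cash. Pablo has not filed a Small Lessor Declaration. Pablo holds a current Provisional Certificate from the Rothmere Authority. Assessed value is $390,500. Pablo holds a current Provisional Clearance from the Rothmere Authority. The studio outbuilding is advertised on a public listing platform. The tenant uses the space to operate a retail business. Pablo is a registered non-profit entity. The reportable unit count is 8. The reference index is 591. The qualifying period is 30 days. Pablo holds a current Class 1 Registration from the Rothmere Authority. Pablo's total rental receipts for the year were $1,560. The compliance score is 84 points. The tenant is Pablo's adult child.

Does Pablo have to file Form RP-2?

Exception (a) fails — total rental receipts for the year are $1,560, not below $1,460.
All of (b)'s requirements are met (a current Class 1 Registration is held; a current Provisional Certificate is held). Applying paragraphs (f)–(l): (f) would limit (b) — the compliance score is 84 points, less than the 87 points limit — but (g) sets (f) aside: (g) operates against (f): a current Provisional Clearance is held. (h) would limit (g) — the space is let for business use — but (i) sets (h) aside: (i) is triggered — the property is publicly advertised. (j), which would lift (i), is not engaged — the coverage ratio is 72%, not below 66%. (b) remains available.
Exception (c) does not apply: the number of days the property was let is 88 days, not less than 83 days.
Exception (d) requires that the owner has a Small Lessor Declaration on file with the Rothmere Revenue Office; but no Small Lessor Declaration is on file, so (d) is unavailable.
All of (e)'s requirements are met (Pablo is a registered non-profit; the tenant is an immediate family member). Turning to paragraph (p): (p) operates — a current Standing Certificate is held. (e) is therefore removed.

No — exception (b) applies; Pablo is not required to file Form RP-2.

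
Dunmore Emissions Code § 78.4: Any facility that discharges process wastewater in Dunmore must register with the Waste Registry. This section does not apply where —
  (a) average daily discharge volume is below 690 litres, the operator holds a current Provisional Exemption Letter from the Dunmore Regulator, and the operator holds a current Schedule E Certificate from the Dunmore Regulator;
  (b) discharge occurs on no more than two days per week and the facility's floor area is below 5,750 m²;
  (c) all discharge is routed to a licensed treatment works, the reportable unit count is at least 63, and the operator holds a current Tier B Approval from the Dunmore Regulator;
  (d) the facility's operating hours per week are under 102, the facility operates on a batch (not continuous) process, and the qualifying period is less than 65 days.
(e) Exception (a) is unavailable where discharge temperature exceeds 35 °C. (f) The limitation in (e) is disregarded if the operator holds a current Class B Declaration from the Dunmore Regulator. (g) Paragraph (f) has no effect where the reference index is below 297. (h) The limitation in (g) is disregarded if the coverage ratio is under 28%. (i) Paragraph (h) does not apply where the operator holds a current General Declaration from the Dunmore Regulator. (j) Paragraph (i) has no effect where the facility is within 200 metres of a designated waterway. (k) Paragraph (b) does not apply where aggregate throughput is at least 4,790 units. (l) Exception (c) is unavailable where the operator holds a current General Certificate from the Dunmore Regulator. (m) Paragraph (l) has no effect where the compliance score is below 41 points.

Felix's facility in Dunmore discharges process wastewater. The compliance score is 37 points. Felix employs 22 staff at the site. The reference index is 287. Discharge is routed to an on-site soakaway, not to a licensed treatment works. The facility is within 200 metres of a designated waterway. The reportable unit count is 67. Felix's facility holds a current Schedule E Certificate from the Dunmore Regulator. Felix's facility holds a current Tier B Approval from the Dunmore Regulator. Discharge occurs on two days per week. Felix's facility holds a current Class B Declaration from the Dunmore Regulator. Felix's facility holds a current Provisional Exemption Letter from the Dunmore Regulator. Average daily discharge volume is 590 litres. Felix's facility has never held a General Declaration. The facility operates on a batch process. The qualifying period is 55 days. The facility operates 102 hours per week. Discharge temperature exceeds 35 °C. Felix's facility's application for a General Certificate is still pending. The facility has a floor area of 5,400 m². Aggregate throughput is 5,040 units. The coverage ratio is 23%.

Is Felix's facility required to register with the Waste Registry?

No — exception (a) applies; Felix's facility is not required to register with the Waste Registry.

Exception (a)'s conditions are all satisfied: average daily discharge volume is 590 litres, below the 690 litres limit; a current Provisional Exemption Letter is held; a current Schedule E Certificate is held. As to paragraphs (e)–(j): (e) applies (discharge temperature exceeds 35 °C), but is overridden by (f): (f) applies — a current Class B Declaration is held. (g) would limit (f) — the reference index is 287, below the 297 limit — but (h) sets (g) aside: (h) operates against (g): the coverage ratio is 23%, under the 28% limit. (i) does not operate here (no current General Declaration is held), so (h) stands. So (a) applies.
Exception (b)'s conditions are all satisfied: discharge occurs on no more than two days per week; the facility's floor area is 5,400 m², below the 5,750 m² limit. However, paragraph (k) must be considered: (k) operates against (b): aggregate throughput is 5,040 units, meeting the 4,790 units threshold. So (b) is unavailable.
Exception (c) fails — discharge is not routed to a licensed treatment works.
Exception (d) requires that the facility's operating hours per week are under 102; but the facility's operating hours per week are 102, not under 102, so (d) is unavailable.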